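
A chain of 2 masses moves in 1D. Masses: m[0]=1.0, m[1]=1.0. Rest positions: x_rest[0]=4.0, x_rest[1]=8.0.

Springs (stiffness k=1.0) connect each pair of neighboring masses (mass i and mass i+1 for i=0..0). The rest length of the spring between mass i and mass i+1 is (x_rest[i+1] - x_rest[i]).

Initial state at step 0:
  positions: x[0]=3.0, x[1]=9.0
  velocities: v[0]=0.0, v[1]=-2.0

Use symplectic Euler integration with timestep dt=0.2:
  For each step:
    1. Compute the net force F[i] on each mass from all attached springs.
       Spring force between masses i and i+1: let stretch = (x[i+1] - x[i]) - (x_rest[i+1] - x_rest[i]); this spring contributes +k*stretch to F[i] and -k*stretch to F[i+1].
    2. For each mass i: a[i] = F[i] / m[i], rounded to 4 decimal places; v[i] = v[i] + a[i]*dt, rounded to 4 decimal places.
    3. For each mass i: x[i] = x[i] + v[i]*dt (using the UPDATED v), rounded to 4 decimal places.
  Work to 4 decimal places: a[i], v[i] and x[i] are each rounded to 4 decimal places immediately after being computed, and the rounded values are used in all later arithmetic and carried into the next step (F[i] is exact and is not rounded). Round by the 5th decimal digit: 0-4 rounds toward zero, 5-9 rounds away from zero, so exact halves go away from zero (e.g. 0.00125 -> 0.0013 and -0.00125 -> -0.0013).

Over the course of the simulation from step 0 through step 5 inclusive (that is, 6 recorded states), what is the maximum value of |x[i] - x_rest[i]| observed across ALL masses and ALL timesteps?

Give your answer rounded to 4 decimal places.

Answer: 1.6960

Derivation:
Step 0: x=[3.0000 9.0000] v=[0.0000 -2.0000]
Step 1: x=[3.0800 8.5200] v=[0.4000 -2.4000]
Step 2: x=[3.2176 7.9824] v=[0.6880 -2.6880]
Step 3: x=[3.3858 7.4142] v=[0.8410 -2.8410]
Step 4: x=[3.5551 6.8449] v=[0.8467 -2.8467]
Step 5: x=[3.6960 6.3040] v=[0.7047 -2.7047]
Max displacement = 1.6960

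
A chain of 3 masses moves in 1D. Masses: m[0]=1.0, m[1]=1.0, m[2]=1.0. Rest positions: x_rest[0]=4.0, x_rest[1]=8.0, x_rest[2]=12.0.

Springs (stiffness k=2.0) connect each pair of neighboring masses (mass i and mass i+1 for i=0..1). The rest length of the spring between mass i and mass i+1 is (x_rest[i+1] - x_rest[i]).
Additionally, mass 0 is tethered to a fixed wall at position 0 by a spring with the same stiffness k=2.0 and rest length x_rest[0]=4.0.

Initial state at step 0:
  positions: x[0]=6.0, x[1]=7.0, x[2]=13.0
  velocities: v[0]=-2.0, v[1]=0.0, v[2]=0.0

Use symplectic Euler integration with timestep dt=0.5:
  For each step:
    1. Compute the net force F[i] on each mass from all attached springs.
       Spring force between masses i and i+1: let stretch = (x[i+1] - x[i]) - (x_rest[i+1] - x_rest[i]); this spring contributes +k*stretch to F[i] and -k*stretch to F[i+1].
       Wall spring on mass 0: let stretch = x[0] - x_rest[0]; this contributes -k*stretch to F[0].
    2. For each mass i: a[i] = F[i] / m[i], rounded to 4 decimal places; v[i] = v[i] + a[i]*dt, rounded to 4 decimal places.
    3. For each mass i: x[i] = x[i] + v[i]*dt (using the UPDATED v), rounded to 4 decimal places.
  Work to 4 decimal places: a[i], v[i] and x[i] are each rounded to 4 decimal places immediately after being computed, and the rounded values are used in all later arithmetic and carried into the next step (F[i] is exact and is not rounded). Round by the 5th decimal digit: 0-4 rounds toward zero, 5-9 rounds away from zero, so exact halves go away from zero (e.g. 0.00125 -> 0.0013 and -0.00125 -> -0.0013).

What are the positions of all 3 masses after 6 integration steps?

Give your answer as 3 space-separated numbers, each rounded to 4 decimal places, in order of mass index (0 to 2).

Step 0: x=[6.0000 7.0000 13.0000] v=[-2.0000 0.0000 0.0000]
Step 1: x=[2.5000 9.5000 12.0000] v=[-7.0000 5.0000 -2.0000]
Step 2: x=[1.2500 9.7500 11.7500] v=[-2.5000 0.5000 -0.5000]
Step 3: x=[3.6250 6.7500 12.5000] v=[4.7500 -6.0000 1.5000]
Step 4: x=[5.7500 5.0625 12.3750] v=[4.2500 -3.3750 -0.2500]
Step 5: x=[4.6563 7.3750 10.5938] v=[-2.1875 4.6250 -3.5625]
Step 6: x=[2.5938 9.9376 9.2032] v=[-4.1251 5.1251 -2.7813]

Answer: 2.5938 9.9376 9.2032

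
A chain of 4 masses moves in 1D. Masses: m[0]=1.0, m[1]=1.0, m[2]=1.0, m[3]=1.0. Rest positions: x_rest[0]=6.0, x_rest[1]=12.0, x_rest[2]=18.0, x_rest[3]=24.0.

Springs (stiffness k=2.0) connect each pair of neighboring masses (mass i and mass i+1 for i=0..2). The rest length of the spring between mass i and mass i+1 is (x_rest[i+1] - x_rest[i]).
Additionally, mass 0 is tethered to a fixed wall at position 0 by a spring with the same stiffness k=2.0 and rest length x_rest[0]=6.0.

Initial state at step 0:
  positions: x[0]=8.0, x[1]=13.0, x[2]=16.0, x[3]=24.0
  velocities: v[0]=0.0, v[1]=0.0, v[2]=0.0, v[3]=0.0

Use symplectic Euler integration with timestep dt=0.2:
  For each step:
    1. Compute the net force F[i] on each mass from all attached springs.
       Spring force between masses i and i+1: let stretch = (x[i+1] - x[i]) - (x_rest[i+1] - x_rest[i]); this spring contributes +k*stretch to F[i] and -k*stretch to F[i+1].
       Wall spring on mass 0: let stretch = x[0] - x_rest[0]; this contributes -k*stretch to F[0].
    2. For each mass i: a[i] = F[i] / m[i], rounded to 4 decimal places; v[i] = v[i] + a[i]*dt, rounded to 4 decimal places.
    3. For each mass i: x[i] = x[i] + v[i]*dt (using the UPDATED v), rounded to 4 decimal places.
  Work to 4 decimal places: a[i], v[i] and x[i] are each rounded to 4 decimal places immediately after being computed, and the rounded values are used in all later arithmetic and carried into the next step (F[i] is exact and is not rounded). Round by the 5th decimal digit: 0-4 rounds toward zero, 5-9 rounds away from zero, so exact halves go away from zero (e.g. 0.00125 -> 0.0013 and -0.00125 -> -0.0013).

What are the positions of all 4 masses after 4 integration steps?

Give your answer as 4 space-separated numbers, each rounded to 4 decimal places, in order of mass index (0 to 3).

Step 0: x=[8.0000 13.0000 16.0000 24.0000] v=[0.0000 0.0000 0.0000 0.0000]
Step 1: x=[7.7600 12.8400 16.4000 23.8400] v=[-1.2000 -0.8000 2.0000 -0.8000]
Step 2: x=[7.3056 12.5584 17.1104 23.5648] v=[-2.2720 -1.4080 3.5520 -1.3760]
Step 3: x=[6.6870 12.2207 17.9730 23.2532] v=[-3.0931 -1.6883 4.3130 -1.5578]
Step 4: x=[5.9761 11.9005 18.7978 22.9992] v=[-3.5544 -1.6009 4.1242 -1.2699]

Answer: 5.9761 11.9005 18.7978 22.9992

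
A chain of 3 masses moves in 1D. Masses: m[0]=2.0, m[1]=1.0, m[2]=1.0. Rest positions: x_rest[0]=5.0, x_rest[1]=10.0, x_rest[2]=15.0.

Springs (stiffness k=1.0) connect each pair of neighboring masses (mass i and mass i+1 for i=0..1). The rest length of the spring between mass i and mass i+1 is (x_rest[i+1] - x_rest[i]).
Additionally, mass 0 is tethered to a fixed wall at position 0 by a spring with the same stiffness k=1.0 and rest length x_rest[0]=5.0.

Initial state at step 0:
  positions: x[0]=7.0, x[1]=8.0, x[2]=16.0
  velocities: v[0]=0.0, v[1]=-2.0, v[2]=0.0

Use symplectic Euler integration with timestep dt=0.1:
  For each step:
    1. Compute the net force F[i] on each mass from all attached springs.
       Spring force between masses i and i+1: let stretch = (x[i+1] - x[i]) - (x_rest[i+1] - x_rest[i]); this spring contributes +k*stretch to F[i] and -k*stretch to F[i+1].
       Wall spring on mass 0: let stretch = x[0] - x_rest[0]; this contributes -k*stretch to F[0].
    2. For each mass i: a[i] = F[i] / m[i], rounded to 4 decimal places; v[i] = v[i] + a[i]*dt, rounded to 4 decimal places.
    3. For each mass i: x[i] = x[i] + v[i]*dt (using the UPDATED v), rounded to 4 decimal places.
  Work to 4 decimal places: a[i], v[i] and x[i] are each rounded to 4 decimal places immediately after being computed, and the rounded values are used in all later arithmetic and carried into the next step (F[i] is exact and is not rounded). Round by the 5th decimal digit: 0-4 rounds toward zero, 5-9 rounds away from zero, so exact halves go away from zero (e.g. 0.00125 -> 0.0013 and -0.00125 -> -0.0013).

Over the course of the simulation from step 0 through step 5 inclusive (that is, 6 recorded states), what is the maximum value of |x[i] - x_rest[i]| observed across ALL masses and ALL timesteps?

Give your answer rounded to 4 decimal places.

Answer: 2.1880

Derivation:
Step 0: x=[7.0000 8.0000 16.0000] v=[0.0000 -2.0000 0.0000]
Step 1: x=[6.9700 7.8700 15.9700] v=[-0.3000 -1.3000 -0.3000]
Step 2: x=[6.9097 7.8120 15.9090] v=[-0.6035 -0.5800 -0.6100]
Step 3: x=[6.8193 7.8260 15.8170] v=[-0.9039 0.1395 -0.9197]
Step 4: x=[6.6999 7.9098 15.6951] v=[-1.1945 0.8379 -1.2188]
Step 5: x=[6.5530 8.0593 15.5454] v=[-1.4690 1.4954 -1.4973]
Max displacement = 2.1880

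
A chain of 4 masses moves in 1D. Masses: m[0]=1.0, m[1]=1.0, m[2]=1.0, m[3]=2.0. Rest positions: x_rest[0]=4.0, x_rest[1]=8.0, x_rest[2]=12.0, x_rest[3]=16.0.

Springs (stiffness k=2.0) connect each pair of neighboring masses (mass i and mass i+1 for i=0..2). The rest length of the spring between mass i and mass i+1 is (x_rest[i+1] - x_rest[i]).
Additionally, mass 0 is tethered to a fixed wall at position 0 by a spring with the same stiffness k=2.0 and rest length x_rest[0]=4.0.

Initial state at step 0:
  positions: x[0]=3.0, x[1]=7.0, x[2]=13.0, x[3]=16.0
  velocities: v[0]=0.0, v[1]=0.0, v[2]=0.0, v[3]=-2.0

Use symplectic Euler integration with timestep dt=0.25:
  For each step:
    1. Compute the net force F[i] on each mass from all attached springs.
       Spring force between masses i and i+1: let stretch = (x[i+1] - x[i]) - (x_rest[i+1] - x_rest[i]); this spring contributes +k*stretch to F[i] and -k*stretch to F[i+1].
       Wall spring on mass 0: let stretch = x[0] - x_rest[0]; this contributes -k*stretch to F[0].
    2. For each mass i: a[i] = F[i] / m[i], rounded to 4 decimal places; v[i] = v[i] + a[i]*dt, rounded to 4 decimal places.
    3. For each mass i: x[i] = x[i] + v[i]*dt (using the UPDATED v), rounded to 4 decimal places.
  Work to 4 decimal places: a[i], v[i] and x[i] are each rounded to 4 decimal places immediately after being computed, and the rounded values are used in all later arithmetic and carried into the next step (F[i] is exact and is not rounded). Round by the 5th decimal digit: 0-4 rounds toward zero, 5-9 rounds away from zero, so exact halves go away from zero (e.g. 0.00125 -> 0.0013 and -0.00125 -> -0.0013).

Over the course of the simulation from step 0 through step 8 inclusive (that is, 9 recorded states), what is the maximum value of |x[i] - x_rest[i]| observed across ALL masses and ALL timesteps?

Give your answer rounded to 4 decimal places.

Answer: 2.7528

Derivation:
Step 0: x=[3.0000 7.0000 13.0000 16.0000] v=[0.0000 0.0000 0.0000 -2.0000]
Step 1: x=[3.1250 7.2500 12.6250 15.5625] v=[0.5000 1.0000 -1.5000 -1.7500]
Step 2: x=[3.3750 7.6563 11.9453 15.1914] v=[1.0000 1.6250 -2.7188 -1.4844]
Step 3: x=[3.7383 8.0635 11.1352 14.8674] v=[1.4532 1.6289 -3.2403 -1.2959]
Step 4: x=[4.1750 8.3141 10.4077 14.5602] v=[1.7467 1.0022 -2.9101 -1.2290]
Step 5: x=[4.6072 8.3090 9.9375 14.2434] v=[1.7288 -0.0206 -1.8807 -1.2671]
Step 6: x=[4.9262 8.0447 9.8020 13.9075] v=[1.2761 -1.0573 -0.5420 -1.3436]
Step 7: x=[5.0193 7.6102 9.9600 13.5650] v=[0.3723 -1.7379 0.6321 -1.3700]
Step 8: x=[4.8088 7.1456 10.2749 13.2472] v=[-0.8419 -1.8585 1.2597 -1.2713]
Max displacement = 2.7528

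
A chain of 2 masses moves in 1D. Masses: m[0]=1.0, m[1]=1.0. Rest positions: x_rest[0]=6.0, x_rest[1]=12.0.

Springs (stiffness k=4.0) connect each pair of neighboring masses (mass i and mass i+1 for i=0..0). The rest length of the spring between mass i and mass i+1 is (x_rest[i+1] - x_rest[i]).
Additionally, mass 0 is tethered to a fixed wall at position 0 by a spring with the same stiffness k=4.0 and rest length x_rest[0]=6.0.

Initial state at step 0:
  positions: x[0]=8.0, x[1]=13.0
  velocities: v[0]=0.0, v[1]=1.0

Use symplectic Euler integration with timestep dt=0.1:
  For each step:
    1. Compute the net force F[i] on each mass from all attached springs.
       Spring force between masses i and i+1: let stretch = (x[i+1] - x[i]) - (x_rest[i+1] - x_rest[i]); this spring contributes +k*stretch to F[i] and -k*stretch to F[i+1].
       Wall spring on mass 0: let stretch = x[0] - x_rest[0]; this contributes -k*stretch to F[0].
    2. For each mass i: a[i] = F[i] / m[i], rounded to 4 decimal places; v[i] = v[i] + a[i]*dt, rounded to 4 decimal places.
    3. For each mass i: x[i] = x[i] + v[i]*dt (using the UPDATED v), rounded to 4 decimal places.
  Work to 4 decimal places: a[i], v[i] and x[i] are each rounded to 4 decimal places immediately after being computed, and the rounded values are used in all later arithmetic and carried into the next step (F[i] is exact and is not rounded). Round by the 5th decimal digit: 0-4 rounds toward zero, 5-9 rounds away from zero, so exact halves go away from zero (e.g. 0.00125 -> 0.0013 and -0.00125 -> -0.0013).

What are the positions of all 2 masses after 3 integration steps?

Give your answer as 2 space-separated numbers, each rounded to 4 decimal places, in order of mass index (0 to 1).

Step 0: x=[8.0000 13.0000] v=[0.0000 1.0000]
Step 1: x=[7.8800 13.1400] v=[-1.2000 1.4000]
Step 2: x=[7.6552 13.3096] v=[-2.2480 1.6960]
Step 3: x=[7.3504 13.4930] v=[-3.0483 1.8342]

Answer: 7.3504 13.4930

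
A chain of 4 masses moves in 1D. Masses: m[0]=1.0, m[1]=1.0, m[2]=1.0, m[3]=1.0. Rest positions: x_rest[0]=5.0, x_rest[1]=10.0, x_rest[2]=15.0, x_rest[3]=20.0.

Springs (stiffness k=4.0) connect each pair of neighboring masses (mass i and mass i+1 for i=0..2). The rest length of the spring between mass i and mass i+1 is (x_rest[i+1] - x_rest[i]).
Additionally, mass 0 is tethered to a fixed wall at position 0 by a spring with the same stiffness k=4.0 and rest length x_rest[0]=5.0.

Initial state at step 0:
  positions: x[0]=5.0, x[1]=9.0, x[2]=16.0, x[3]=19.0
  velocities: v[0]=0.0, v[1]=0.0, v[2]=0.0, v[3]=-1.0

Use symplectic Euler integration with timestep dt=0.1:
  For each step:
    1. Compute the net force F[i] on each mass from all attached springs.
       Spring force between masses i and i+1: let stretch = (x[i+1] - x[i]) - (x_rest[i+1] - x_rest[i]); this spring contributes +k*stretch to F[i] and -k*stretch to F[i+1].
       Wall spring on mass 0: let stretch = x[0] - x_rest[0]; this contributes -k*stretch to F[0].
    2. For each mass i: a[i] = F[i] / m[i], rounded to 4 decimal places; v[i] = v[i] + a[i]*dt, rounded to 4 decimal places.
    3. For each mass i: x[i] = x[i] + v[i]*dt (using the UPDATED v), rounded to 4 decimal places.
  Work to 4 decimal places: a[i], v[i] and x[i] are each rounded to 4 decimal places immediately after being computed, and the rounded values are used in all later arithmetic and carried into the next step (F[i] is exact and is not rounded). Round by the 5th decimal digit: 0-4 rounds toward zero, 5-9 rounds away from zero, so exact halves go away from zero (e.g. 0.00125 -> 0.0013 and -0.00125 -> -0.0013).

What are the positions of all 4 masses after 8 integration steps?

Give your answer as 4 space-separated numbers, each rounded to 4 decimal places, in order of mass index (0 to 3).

Step 0: x=[5.0000 9.0000 16.0000 19.0000] v=[0.0000 0.0000 0.0000 -1.0000]
Step 1: x=[4.9600 9.1200 15.8400 18.9800] v=[-0.4000 1.2000 -1.6000 -0.2000]
Step 2: x=[4.8880 9.3424 15.5368 19.0344] v=[-0.7200 2.2240 -3.0320 0.5440]
Step 3: x=[4.7987 9.6344 15.1257 19.1489] v=[-0.8934 2.9200 -4.1107 1.1450]
Step 4: x=[4.7108 9.9526 14.6559 19.3025] v=[-0.8786 3.1822 -4.6979 1.5357]
Step 5: x=[4.6442 10.2493 14.1838 19.4702] v=[-0.6662 2.9668 -4.7206 1.6771]
Step 6: x=[4.6160 10.4792 13.7658 19.6265] v=[-0.2818 2.2986 -4.1798 1.5625]
Step 7: x=[4.6377 10.6060 13.4508 19.7483] v=[0.2171 1.2680 -3.1502 1.2182]
Step 8: x=[4.7126 10.6079 13.2739 19.8182] v=[0.7493 0.0186 -1.7691 0.6992]

Answer: 4.7126 10.6079 13.2739 19.8182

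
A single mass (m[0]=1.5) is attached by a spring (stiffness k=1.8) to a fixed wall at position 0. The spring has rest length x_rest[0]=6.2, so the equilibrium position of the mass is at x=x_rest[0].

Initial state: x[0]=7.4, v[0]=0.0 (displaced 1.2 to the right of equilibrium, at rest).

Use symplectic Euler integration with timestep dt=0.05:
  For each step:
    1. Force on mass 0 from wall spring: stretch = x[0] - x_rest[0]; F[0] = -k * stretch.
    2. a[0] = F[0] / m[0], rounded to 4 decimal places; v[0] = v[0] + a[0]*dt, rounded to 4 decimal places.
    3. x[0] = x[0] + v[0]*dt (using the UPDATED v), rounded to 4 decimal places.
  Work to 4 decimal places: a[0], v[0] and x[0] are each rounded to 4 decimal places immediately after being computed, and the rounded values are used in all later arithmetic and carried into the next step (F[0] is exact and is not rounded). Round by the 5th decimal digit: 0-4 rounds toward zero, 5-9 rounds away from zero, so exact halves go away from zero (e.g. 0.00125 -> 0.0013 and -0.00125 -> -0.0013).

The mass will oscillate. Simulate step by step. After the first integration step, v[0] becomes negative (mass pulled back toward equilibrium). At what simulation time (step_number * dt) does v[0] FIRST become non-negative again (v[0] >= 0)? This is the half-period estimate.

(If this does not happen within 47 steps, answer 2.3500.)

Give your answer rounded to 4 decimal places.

Answer: 2.3500

Derivation:
Step 0: x=[7.4000] v=[0.0000]
Step 1: x=[7.3964] v=[-0.0720]
Step 2: x=[7.3892] v=[-0.1438]
Step 3: x=[7.3784] v=[-0.2152]
Step 4: x=[7.3641] v=[-0.2859]
Step 5: x=[7.3463] v=[-0.3557]
Step 6: x=[7.3251] v=[-0.4245]
Step 7: x=[7.3005] v=[-0.4920]
Step 8: x=[7.2726] v=[-0.5580]
Step 9: x=[7.2415] v=[-0.6224]
Step 10: x=[7.2073] v=[-0.6849]
Step 11: x=[7.1700] v=[-0.7453]
Step 12: x=[7.1298] v=[-0.8035]
Step 13: x=[7.0868] v=[-0.8593]
Step 14: x=[7.0412] v=[-0.9125]
Step 15: x=[6.9931] v=[-0.9630]
Step 16: x=[6.9426] v=[-1.0106]
Step 17: x=[6.8898] v=[-1.0552]
Step 18: x=[6.8350] v=[-1.0966]
Step 19: x=[6.7783] v=[-1.1347]
Step 20: x=[6.7198] v=[-1.1694]
Step 21: x=[6.6598] v=[-1.2006]
Step 22: x=[6.5984] v=[-1.2282]
Step 23: x=[6.5358] v=[-1.2521]
Step 24: x=[6.4722] v=[-1.2723]
Step 25: x=[6.4078] v=[-1.2886]
Step 26: x=[6.3427] v=[-1.3011]
Step 27: x=[6.2772] v=[-1.3097]
Step 28: x=[6.2115] v=[-1.3143]
Step 29: x=[6.1458] v=[-1.3150]
Step 30: x=[6.0802] v=[-1.3118]
Step 31: x=[6.0150] v=[-1.3046]
Step 32: x=[5.9503] v=[-1.2935]
Step 33: x=[5.8864] v=[-1.2785]
Step 34: x=[5.8234] v=[-1.2597]
Step 35: x=[5.7615] v=[-1.2371]
Step 36: x=[5.7010] v=[-1.2108]
Step 37: x=[5.6420] v=[-1.1809]
Step 38: x=[5.5846] v=[-1.1474]
Step 39: x=[5.5291] v=[-1.1105]
Step 40: x=[5.4756] v=[-1.0702]
Step 41: x=[5.4243] v=[-1.0267]
Step 42: x=[5.3753] v=[-0.9802]
Step 43: x=[5.3288] v=[-0.9307]
Step 44: x=[5.2849] v=[-0.8784]
Step 45: x=[5.2437] v=[-0.8235]
Step 46: x=[5.2054] v=[-0.7661]
Step 47: x=[5.1701] v=[-0.7064]
v[0] did not become non-negative within 47 steps; using fallback time=2.3500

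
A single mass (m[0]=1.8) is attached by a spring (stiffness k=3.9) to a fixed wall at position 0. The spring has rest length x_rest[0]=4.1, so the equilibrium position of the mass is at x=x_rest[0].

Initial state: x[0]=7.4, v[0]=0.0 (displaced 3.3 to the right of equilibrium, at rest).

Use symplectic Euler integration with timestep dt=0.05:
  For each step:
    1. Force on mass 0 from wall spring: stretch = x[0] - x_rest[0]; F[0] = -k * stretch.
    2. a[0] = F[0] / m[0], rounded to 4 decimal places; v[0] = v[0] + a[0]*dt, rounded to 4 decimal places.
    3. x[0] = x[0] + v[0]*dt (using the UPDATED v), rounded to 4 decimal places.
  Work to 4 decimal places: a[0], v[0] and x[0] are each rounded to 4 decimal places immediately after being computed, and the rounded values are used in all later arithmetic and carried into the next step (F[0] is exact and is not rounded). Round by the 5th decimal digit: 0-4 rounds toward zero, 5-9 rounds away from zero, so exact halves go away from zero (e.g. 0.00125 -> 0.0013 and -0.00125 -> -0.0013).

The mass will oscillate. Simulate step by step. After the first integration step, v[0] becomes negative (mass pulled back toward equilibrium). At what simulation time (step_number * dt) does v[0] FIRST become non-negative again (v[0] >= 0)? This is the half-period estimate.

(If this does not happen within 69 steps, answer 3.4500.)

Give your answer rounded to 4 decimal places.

Answer: 2.1500

Derivation:
Step 0: x=[7.4000] v=[0.0000]
Step 1: x=[7.3821] v=[-0.3575]
Step 2: x=[7.3464] v=[-0.7131]
Step 3: x=[7.2932] v=[-1.0648]
Step 4: x=[7.2227] v=[-1.4107]
Step 5: x=[7.1353] v=[-1.7490]
Step 6: x=[7.0314] v=[-2.0778]
Step 7: x=[6.9116] v=[-2.3954]
Step 8: x=[6.7766] v=[-2.7000]
Step 9: x=[6.6271] v=[-2.9900]
Step 10: x=[6.4639] v=[-3.2638]
Step 11: x=[6.2879] v=[-3.5199]
Step 12: x=[6.1001] v=[-3.7569]
Step 13: x=[5.9014] v=[-3.9736]
Step 14: x=[5.6930] v=[-4.1688]
Step 15: x=[5.4759] v=[-4.3414]
Step 16: x=[5.2514] v=[-4.4905]
Step 17: x=[5.0206] v=[-4.6152]
Step 18: x=[4.7849] v=[-4.7149]
Step 19: x=[4.5454] v=[-4.7891]
Step 20: x=[4.3035] v=[-4.8374]
Step 21: x=[4.0605] v=[-4.8594]
Step 22: x=[3.8177] v=[-4.8551]
Step 23: x=[3.5765] v=[-4.8245]
Step 24: x=[3.3381] v=[-4.7678]
Step 25: x=[3.1038] v=[-4.6853]
Step 26: x=[2.8749] v=[-4.5774]
Step 27: x=[2.6527] v=[-4.4447]
Step 28: x=[2.4383] v=[-4.2879]
Step 29: x=[2.2329] v=[-4.1079]
Step 30: x=[2.0376] v=[-3.9056]
Step 31: x=[1.8535] v=[-3.6822]
Step 32: x=[1.6816] v=[-3.4388]
Step 33: x=[1.5228] v=[-3.1768]
Step 34: x=[1.3779] v=[-2.8976]
Step 35: x=[1.2478] v=[-2.6027]
Step 36: x=[1.1331] v=[-2.2937]
Step 37: x=[1.0345] v=[-1.9723]
Step 38: x=[0.9525] v=[-1.6402]
Step 39: x=[0.8875] v=[-1.2992]
Step 40: x=[0.8399] v=[-0.9512]
Step 41: x=[0.8100] v=[-0.5980]
Step 42: x=[0.7979] v=[-0.2416]
Step 43: x=[0.8037] v=[0.1161]
First v>=0 after going negative at step 43, time=2.1500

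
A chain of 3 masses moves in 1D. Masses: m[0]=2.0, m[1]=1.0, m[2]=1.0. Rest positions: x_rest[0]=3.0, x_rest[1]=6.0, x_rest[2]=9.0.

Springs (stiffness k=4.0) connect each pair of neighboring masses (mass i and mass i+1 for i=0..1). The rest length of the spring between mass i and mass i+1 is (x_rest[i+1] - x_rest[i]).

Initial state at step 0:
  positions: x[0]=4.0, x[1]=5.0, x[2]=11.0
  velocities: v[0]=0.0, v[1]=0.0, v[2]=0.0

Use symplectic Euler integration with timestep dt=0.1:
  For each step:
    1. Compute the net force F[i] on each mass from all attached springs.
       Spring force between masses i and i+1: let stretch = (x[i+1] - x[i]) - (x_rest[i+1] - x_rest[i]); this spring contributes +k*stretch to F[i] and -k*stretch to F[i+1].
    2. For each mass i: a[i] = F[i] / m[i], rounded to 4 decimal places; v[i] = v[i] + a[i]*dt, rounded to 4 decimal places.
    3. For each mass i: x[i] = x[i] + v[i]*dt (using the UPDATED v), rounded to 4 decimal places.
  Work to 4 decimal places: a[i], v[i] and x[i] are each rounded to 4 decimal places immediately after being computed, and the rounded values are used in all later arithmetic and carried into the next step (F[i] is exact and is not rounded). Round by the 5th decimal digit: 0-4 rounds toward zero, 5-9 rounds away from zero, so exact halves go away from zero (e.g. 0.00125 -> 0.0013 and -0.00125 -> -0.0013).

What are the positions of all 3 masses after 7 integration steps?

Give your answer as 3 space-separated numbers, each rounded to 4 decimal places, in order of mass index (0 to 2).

Step 0: x=[4.0000 5.0000 11.0000] v=[0.0000 0.0000 0.0000]
Step 1: x=[3.9600 5.2000 10.8800] v=[-0.4000 2.0000 -1.2000]
Step 2: x=[3.8848 5.5776 10.6528] v=[-0.7520 3.7760 -2.2720]
Step 3: x=[3.7835 6.0905 10.3426] v=[-1.0134 5.1290 -3.1021]
Step 4: x=[3.6683 6.6812 9.9823] v=[-1.1520 5.9070 -3.6029]
Step 5: x=[3.5534 7.2834 9.6100] v=[-1.1494 6.0223 -3.7233]
Step 6: x=[3.4531 7.8295 9.2646] v=[-1.0034 5.4609 -3.4539]
Step 7: x=[3.3803 8.2579 8.9818] v=[-0.7281 4.2844 -2.8279]

Answer: 3.3803 8.2579 8.9818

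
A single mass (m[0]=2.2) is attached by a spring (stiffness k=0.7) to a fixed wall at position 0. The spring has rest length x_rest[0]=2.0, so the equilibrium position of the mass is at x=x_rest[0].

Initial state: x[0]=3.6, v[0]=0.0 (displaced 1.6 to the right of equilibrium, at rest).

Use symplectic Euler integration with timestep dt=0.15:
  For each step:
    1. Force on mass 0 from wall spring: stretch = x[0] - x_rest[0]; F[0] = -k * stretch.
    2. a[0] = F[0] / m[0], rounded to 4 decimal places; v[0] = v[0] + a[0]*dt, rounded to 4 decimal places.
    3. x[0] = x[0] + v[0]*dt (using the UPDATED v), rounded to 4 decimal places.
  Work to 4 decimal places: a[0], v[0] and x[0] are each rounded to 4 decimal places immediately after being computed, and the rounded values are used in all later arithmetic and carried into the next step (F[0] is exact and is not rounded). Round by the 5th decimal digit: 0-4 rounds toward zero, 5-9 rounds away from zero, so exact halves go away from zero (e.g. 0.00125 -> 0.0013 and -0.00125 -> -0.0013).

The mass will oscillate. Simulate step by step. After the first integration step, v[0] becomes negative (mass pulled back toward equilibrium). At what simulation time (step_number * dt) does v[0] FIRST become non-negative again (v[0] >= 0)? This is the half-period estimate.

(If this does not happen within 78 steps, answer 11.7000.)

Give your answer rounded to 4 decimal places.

Answer: 5.7000

Derivation:
Step 0: x=[3.6000] v=[0.0000]
Step 1: x=[3.5885] v=[-0.0764]
Step 2: x=[3.5657] v=[-0.1522]
Step 3: x=[3.5317] v=[-0.2269]
Step 4: x=[3.4867] v=[-0.3000]
Step 5: x=[3.4311] v=[-0.3710]
Step 6: x=[3.3652] v=[-0.4393]
Step 7: x=[3.2895] v=[-0.5045]
Step 8: x=[3.2046] v=[-0.5660]
Step 9: x=[3.1111] v=[-0.6235]
Step 10: x=[3.0096] v=[-0.6765]
Step 11: x=[2.9009] v=[-0.7247]
Step 12: x=[2.7857] v=[-0.7677]
Step 13: x=[2.6649] v=[-0.8052]
Step 14: x=[2.5394] v=[-0.8369]
Step 15: x=[2.4100] v=[-0.8626]
Step 16: x=[2.2777] v=[-0.8822]
Step 17: x=[2.1434] v=[-0.8955]
Step 18: x=[2.0081] v=[-0.9023]
Step 19: x=[1.8727] v=[-0.9027]
Step 20: x=[1.7382] v=[-0.8966]
Step 21: x=[1.6056] v=[-0.8841]
Step 22: x=[1.4758] v=[-0.8653]
Step 23: x=[1.3498] v=[-0.8403]
Step 24: x=[1.2284] v=[-0.8093]
Step 25: x=[1.1125] v=[-0.7725]
Step 26: x=[1.0030] v=[-0.7301]
Step 27: x=[0.9006] v=[-0.6825]
Step 28: x=[0.8061] v=[-0.6300]
Step 29: x=[0.7202] v=[-0.5730]
Step 30: x=[0.6434] v=[-0.5119]
Step 31: x=[0.5763] v=[-0.4472]
Step 32: x=[0.5194] v=[-0.3793]
Step 33: x=[0.4731] v=[-0.3086]
Step 34: x=[0.4377] v=[-0.2357]
Step 35: x=[0.4135] v=[-0.1611]
Step 36: x=[0.4007] v=[-0.0854]
Step 37: x=[0.3993] v=[-0.0091]
Step 38: x=[0.4094] v=[0.0673]
First v>=0 after going negative at step 38, time=5.7000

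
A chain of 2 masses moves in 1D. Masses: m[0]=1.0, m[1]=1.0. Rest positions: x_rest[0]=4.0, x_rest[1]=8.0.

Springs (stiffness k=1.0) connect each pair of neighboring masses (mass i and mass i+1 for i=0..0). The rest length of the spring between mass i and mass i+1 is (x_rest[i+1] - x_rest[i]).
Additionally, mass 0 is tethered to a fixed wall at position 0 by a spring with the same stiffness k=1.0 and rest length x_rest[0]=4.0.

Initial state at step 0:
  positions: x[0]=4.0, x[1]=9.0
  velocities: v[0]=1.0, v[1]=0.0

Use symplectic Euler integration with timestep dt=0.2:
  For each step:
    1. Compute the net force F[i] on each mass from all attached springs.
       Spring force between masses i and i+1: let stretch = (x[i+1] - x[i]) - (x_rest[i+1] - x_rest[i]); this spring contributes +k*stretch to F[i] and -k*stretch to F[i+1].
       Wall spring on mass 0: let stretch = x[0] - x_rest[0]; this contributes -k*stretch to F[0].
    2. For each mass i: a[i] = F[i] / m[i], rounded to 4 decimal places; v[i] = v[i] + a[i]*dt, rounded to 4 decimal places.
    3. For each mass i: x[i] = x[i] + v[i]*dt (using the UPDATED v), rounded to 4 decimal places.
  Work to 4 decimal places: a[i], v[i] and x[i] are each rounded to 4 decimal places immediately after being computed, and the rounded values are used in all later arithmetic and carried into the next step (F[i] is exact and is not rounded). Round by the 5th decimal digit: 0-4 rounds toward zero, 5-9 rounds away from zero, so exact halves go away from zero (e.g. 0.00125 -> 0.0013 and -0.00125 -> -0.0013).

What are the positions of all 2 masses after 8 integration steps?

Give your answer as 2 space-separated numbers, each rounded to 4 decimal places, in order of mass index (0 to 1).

Answer: 5.2515 8.5613

Derivation:
Step 0: x=[4.0000 9.0000] v=[1.0000 0.0000]
Step 1: x=[4.2400 8.9600] v=[1.2000 -0.2000]
Step 2: x=[4.4992 8.8912] v=[1.2960 -0.3440]
Step 3: x=[4.7541 8.8067] v=[1.2746 -0.4224]
Step 4: x=[4.9810 8.7201] v=[1.1343 -0.4329]
Step 5: x=[5.1582 8.6440] v=[0.8859 -0.3807]
Step 6: x=[5.2685 8.5884] v=[0.5514 -0.2779]
Step 7: x=[5.3008 8.5600] v=[0.1617 -0.1419]
Step 8: x=[5.2515 8.5613] v=[-0.2466 0.0063]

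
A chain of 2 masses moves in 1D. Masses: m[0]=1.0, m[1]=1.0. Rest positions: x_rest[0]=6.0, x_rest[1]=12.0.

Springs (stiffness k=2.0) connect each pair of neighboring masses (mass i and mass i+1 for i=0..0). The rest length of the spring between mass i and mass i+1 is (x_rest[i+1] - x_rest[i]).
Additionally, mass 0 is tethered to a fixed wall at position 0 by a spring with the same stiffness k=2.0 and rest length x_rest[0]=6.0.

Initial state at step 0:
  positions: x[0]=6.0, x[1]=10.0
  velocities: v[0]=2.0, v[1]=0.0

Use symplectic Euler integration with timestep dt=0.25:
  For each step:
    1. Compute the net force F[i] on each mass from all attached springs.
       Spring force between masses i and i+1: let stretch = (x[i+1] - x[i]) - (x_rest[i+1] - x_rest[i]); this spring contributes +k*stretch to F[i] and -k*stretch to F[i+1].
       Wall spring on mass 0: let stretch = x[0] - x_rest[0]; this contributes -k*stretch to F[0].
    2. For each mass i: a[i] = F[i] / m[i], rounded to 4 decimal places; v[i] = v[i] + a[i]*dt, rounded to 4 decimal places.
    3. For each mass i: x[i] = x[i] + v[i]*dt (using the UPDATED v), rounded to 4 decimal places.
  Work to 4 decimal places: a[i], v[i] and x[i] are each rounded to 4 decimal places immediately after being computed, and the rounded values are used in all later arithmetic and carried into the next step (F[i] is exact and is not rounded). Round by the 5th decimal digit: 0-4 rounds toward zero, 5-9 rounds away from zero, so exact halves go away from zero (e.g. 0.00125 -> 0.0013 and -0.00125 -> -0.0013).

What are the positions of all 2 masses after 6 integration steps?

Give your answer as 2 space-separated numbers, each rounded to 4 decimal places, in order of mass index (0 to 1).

Step 0: x=[6.0000 10.0000] v=[2.0000 0.0000]
Step 1: x=[6.2500 10.2500] v=[1.0000 1.0000]
Step 2: x=[6.2188 10.7500] v=[-0.1250 2.0000]
Step 3: x=[5.9766 11.4336] v=[-0.9688 2.7344]
Step 4: x=[5.6695 12.1851] v=[-1.2286 3.0059]
Step 5: x=[5.4681 12.8721] v=[-0.8056 2.7481]
Step 6: x=[5.5087 13.3836] v=[0.1624 2.0461]

Answer: 5.5087 13.3836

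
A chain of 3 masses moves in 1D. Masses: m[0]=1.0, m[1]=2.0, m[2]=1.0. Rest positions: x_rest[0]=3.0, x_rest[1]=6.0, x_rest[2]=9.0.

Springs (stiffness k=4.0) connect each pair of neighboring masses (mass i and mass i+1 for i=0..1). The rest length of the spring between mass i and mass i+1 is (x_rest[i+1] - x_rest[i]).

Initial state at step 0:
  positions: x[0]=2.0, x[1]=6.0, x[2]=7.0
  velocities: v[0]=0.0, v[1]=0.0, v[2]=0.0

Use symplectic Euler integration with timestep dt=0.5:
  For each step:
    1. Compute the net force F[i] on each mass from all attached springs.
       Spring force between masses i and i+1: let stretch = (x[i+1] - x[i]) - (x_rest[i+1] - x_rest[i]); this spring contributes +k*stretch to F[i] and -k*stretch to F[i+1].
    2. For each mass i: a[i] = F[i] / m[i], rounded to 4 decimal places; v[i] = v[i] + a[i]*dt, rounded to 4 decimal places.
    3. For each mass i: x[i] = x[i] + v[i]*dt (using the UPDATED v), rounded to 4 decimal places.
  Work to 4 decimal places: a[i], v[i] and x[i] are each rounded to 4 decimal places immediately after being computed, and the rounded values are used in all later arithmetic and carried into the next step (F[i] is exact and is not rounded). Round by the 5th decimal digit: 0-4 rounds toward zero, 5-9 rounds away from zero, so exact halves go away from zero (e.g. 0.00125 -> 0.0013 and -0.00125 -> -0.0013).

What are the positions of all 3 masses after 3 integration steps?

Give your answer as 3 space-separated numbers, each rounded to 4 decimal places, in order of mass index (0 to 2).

Answer: 1.0000 6.0000 8.0000

Derivation:
Step 0: x=[2.0000 6.0000 7.0000] v=[0.0000 0.0000 0.0000]
Step 1: x=[3.0000 4.5000 9.0000] v=[2.0000 -3.0000 4.0000]
Step 2: x=[2.5000 4.5000 9.5000] v=[-1.0000 0.0000 1.0000]
Step 3: x=[1.0000 6.0000 8.0000] v=[-3.0000 3.0000 -3.0000]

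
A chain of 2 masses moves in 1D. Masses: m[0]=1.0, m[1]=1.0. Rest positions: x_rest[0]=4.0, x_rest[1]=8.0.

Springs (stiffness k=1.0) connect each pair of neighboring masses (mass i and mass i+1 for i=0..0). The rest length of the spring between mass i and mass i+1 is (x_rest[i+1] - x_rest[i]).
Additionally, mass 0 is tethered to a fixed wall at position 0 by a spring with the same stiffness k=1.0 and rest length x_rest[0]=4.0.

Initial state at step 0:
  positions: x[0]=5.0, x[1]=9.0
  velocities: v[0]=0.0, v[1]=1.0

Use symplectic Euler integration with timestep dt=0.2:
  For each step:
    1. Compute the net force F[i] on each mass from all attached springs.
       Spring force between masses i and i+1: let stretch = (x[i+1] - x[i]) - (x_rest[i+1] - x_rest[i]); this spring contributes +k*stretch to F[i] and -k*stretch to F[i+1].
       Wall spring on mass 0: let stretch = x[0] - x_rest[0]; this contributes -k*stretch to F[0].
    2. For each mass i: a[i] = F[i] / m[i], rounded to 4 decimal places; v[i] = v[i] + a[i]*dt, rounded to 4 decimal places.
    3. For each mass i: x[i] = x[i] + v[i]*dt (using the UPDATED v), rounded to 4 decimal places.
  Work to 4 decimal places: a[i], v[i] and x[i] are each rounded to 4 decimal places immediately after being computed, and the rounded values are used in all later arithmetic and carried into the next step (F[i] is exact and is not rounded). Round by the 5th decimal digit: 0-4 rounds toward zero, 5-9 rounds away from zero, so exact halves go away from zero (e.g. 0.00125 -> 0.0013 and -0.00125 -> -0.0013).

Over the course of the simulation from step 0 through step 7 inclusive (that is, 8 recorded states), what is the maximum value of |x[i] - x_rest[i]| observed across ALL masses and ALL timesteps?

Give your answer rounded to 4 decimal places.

Step 0: x=[5.0000 9.0000] v=[0.0000 1.0000]
Step 1: x=[4.9600 9.2000] v=[-0.2000 1.0000]
Step 2: x=[4.8912 9.3904] v=[-0.3440 0.9520]
Step 3: x=[4.8067 9.5608] v=[-0.4224 0.8522]
Step 4: x=[4.7201 9.7011] v=[-0.4329 0.7014]
Step 5: x=[4.6440 9.8021] v=[-0.3807 0.5052]
Step 6: x=[4.5884 9.8568] v=[-0.2779 0.2736]
Step 7: x=[4.5600 9.8608] v=[-0.1419 0.0199]
Max displacement = 1.8608

Answer: 1.8608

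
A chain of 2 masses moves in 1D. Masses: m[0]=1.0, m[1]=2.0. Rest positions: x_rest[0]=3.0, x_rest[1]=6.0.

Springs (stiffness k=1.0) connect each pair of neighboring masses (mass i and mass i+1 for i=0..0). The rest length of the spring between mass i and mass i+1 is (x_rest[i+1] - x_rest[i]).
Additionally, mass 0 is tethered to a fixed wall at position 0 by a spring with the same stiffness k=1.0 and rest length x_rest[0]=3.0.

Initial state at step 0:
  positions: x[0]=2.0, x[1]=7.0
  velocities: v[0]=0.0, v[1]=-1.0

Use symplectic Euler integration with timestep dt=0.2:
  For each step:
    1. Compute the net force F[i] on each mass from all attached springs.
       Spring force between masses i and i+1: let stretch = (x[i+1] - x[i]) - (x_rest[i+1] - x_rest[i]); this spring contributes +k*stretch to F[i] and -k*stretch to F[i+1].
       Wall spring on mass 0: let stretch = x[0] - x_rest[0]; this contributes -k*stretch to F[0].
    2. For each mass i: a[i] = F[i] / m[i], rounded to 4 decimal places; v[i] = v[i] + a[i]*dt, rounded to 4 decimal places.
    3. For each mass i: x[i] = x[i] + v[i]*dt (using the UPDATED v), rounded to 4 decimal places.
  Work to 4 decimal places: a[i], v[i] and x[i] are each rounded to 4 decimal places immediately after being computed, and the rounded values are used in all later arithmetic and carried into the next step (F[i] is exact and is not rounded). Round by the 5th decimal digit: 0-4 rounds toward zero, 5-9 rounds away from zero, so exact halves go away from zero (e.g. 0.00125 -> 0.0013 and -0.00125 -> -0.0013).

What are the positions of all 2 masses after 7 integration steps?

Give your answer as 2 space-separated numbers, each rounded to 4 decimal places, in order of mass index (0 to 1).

Answer: 3.7934 5.0231

Derivation:
Step 0: x=[2.0000 7.0000] v=[0.0000 -1.0000]
Step 1: x=[2.1200 6.7600] v=[0.6000 -1.2000]
Step 2: x=[2.3408 6.4872] v=[1.1040 -1.3640]
Step 3: x=[2.6338 6.1915] v=[1.4651 -1.4786]
Step 4: x=[2.9638 5.8846] v=[1.6499 -1.5344]
Step 5: x=[3.2921 5.5793] v=[1.6413 -1.5265]
Step 6: x=[3.5802 5.2883] v=[1.4403 -1.4552]
Step 7: x=[3.7934 5.0231] v=[1.0659 -1.3260]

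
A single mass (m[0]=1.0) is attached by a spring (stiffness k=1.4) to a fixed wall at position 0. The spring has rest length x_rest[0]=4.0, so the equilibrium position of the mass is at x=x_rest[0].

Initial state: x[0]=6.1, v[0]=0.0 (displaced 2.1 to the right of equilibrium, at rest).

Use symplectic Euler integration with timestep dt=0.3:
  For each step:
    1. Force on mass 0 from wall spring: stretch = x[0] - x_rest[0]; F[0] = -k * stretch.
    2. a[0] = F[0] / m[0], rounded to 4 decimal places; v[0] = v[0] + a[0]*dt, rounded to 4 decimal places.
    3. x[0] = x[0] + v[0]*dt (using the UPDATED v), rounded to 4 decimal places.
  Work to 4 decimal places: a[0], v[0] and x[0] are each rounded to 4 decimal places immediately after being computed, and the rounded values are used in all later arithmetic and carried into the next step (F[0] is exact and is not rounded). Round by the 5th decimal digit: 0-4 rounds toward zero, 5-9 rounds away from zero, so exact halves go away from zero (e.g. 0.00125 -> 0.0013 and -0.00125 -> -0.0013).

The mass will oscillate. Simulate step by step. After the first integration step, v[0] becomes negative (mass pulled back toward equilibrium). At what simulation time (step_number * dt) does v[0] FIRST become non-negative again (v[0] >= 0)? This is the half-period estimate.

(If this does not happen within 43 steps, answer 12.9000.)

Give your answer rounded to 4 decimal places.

Answer: 2.7000

Derivation:
Step 0: x=[6.1000] v=[0.0000]
Step 1: x=[5.8354] v=[-0.8820]
Step 2: x=[5.3395] v=[-1.6529]
Step 3: x=[4.6749] v=[-2.2155]
Step 4: x=[3.9252] v=[-2.4990]
Step 5: x=[3.1849] v=[-2.4676]
Step 6: x=[2.5473] v=[-2.1253]
Step 7: x=[2.0927] v=[-1.5152]
Step 8: x=[1.8785] v=[-0.7141]
Step 9: x=[1.9316] v=[0.1769]
First v>=0 after going negative at step 9, time=2.7000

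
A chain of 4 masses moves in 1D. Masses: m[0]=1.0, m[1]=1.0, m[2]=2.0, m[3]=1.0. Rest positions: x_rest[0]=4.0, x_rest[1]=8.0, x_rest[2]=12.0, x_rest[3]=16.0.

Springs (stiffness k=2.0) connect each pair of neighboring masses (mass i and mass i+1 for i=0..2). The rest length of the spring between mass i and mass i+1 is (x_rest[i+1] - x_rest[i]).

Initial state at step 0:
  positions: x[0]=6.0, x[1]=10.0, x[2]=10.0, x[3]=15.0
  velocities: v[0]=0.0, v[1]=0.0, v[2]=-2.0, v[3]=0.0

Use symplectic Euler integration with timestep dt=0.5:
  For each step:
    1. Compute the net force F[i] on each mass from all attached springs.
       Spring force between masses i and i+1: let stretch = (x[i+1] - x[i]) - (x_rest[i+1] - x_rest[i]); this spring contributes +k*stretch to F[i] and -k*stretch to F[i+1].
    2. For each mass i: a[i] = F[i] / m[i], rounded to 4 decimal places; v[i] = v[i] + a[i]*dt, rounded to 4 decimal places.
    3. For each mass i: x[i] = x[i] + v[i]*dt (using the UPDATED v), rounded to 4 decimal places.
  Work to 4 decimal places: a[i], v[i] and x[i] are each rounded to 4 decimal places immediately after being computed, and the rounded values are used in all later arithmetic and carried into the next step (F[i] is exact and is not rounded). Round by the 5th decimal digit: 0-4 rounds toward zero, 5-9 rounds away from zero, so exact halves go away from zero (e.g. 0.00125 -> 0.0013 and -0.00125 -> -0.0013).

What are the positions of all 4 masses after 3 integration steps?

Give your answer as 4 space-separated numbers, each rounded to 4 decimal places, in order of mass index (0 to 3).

Step 0: x=[6.0000 10.0000 10.0000 15.0000] v=[0.0000 0.0000 -2.0000 0.0000]
Step 1: x=[6.0000 8.0000 10.2500 14.5000] v=[0.0000 -4.0000 0.5000 -1.0000]
Step 2: x=[5.0000 6.1250 11.0000 13.8750] v=[-2.0000 -3.7500 1.5000 -1.2500]
Step 3: x=[2.5625 6.1250 11.2500 13.8125] v=[-4.8750 0.0000 0.5000 -0.1250]

Answer: 2.5625 6.1250 11.2500 13.8125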